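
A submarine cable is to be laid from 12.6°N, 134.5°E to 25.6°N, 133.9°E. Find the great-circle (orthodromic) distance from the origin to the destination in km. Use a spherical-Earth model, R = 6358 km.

cos σ = sin φ₁ sin φ₂ + cos φ₁ cos φ₂ cos Δλ
      = sin(12.60°)sin(25.60°) + cos(12.60°)cos(25.60°)cos(-0.60°) = 0.9743
σ = 13.012° → d = Rσ = 6358·0.22711 = 1444 km

1444 km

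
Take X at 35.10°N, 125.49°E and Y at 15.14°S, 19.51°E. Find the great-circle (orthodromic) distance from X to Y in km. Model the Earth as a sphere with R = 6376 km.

12415 km

Haversine: a = sin²(Δφ/2)+cos φ₁ cos φ₂ sin²(Δλ/2) = 0.68380;  σ = 2·atan2(√a,√(1−a))
σ = 111.568° → d = Rσ = 6376·1.94722 = 12415 km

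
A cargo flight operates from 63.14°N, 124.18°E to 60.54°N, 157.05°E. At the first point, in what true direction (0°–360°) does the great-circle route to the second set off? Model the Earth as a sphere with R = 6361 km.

θ = atan2( sin Δλ·cos φ₂ ,  cos φ₁ sin φ₂ − sin φ₁ cos φ₂ cos Δλ )
  = atan2(+0.2669, +0.0249) = 84.67°

84.7°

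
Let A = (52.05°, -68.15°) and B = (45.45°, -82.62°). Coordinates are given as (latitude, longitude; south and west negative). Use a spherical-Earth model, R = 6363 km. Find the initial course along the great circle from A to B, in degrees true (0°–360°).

240.9°

θ = atan2( sin Δλ·cos φ₂ ,  cos φ₁ sin φ₂ − sin φ₁ cos φ₂ cos Δλ )
  = atan2(-0.1753, -0.0974) = 240.94°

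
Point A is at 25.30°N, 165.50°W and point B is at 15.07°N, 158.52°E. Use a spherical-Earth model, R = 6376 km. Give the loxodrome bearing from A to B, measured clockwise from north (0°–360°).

Δψ = ln[tan(π/4+φ₂/2)/tan(π/4+φ₁/2)] = -0.1906
Δλ = -0.6280 rad (taken the short way round)
course = atan2(Δλ, Δψ) = 253.12°

253.1°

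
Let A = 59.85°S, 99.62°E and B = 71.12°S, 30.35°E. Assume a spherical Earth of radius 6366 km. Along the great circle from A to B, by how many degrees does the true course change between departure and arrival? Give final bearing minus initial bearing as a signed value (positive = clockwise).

+64.5°

At departure: θ₁ = atan2(sin Δλ cos φ₂, cos φ₁ sin φ₂ − sin φ₁ cos φ₂ cos Δλ) = 218.82°
At arrival: θ₂ = atan2(sin Δλ cos φ₁, −cos φ₂ sin φ₁ + sin φ₂ cos φ₁ cos Δλ) = 283.36°
Δθ = θ₂ − θ₁ = +64.5°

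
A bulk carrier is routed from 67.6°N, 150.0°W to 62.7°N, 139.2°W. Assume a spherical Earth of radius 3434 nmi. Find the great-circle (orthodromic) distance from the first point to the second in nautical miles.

399 nmi

cos σ = sin φ₁ sin φ₂ + cos φ₁ cos φ₂ cos Δλ
      = sin(67.60°)sin(62.70°) + cos(67.60°)cos(62.70°)cos(10.80°) = 0.9932
σ = 6.661° → d = Rσ = 3434·0.11626 = 399 nmi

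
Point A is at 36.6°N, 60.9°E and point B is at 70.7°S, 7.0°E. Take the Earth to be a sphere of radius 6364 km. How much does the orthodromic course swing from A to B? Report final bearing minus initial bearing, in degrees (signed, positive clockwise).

+28.2°

At departure: θ₁ = atan2(sin Δλ cos φ₂, cos φ₁ sin φ₂ − sin φ₁ cos φ₂ cos Δλ) = 196.99°
At arrival: θ₂ = atan2(sin Δλ cos φ₁, −cos φ₂ sin φ₁ + sin φ₂ cos φ₁ cos Δλ) = 225.23°
Δθ = θ₂ − θ₁ = +28.2°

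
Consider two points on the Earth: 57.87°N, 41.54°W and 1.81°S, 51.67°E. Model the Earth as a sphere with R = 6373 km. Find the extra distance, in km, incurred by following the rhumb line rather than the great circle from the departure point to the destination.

Great circle: cos σ = sin φ₁ sin φ₂ + cos φ₁ cos φ₂ cos Δλ,  σ = 1.6273 rad → d_gc = 10371.04 km
Rhumb line: Δψ = -1.2765, q = Δφ/Δψ = 0.8160, d_rh = R√(Δφ²+q²Δλ²) = 10753.55 km
Excess = 10753.55 − 10371.04 = 382.51 ≈ 383 km

383 km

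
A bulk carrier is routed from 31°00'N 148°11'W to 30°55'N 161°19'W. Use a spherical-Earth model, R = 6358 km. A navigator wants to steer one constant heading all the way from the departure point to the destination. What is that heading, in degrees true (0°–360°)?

Meridional parts: M(φ₁)=+0.5696, M(φ₂)=+0.5679 → ΔM = -0.0017;  Δλ = -0.2292 rad
tan C = Δλ / ΔM = +135.1485 → C = 269.58°

269.6°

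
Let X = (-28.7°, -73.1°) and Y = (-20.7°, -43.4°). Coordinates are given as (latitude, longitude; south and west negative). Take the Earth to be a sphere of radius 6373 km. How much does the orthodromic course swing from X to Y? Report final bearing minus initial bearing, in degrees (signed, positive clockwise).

-12.7°

Initial bearing θ₁ = atan2(sin Δλ cos φ₂, cos φ₁ sin φ₂ − sin φ₁ cos φ₂ cos Δλ) = 80.19°
Final bearing θ₂ = (initial bearing from the destination back to the start) + 180° = 67.51°
Δθ = θ₂ − θ₁ = -12.7°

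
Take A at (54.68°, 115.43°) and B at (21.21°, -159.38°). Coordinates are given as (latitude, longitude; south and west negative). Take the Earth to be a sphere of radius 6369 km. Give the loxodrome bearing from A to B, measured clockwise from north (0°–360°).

Meridional parts: M(φ₁)=+1.1445, M(φ₂)=+0.3789 → ΔM = -0.7656;  Δλ = +1.4868 rad
tan C = Δλ / ΔM = -1.9421 → C = 117.24°

117.2°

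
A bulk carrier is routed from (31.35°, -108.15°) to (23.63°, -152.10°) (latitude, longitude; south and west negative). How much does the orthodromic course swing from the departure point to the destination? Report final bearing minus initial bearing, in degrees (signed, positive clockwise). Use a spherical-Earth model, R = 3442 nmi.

At departure: θ₁ = atan2(sin Δλ cos φ₂, cos φ₁ sin φ₂ − sin φ₁ cos φ₂ cos Δλ) = 269.92°
At arrival: θ₂ = atan2(sin Δλ cos φ₁, −cos φ₂ sin φ₁ + sin φ₂ cos φ₁ cos Δλ) = 248.77°
Δθ = θ₂ − θ₁ = -21.1°

-21.1°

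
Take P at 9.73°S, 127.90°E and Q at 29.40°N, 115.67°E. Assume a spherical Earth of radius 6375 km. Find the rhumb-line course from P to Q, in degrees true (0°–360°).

343.2°

Δψ = ln[tan(π/4+φ₂/2)/tan(π/4+φ₁/2)] = +0.7079
Δλ = -0.2135 rad (taken the short way round)
course = atan2(Δλ, Δψ) = 343.22°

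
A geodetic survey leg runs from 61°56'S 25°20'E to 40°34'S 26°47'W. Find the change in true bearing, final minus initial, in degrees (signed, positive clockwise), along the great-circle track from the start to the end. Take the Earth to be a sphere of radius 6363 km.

Initial bearing θ₁ = atan2(sin Δλ cos φ₂, cos φ₁ sin φ₂ − sin φ₁ cos φ₂ cos Δλ) = 279.99°
Final bearing θ₂ = (initial bearing from the destination back to the start) + 180° = 322.41°
Δθ = θ₂ − θ₁ = +42.4°

+42.4°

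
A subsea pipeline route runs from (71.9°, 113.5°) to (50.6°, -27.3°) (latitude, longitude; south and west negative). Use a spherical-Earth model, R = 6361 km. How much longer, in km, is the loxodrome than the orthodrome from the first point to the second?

Great circle: cos σ = sin φ₁ sin φ₂ + cos φ₁ cos φ₂ cos Δλ,  σ = 0.9500 rad → d_gc = 6043.0 km
Rhumb line: Δψ = -0.8100, q = Δφ/Δψ = 0.4589, d_rh = R√(Δφ²+q²Δλ²) = 7553.8 km
Excess = 7553.8 − 6043.0 = 1510.8 ≈ 1511 km

1511 km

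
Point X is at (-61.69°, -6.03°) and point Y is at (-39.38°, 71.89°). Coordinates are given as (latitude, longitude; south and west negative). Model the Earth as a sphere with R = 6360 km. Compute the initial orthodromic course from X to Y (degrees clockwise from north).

101.8°

N = sin Δλ·cos φ₂ = +0.7558;  D = cos φ₁ sin φ₂ − sin φ₁ cos φ₂ cos Δλ = -0.1585
initial course = atan2(N, D) = 101.84°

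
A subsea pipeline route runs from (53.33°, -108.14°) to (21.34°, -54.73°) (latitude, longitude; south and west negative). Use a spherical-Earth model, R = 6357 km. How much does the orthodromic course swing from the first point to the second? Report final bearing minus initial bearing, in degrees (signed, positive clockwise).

+35.2°

Initial bearing θ₁ = atan2(sin Δλ cos φ₂, cos φ₁ sin φ₂ − sin φ₁ cos φ₂ cos Δλ) = 106.96°
Final bearing θ₂ = (initial bearing from the destination back to the start) + 180° = 142.17°
Δθ = θ₂ − θ₁ = +35.2°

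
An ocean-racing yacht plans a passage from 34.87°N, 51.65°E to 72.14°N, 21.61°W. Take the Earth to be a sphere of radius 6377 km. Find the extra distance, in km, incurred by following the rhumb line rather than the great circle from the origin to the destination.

280 km

Great circle: cos σ = sin φ₁ sin φ₂ + cos φ₁ cos φ₂ cos Δλ,  σ = 0.9063 rad → d_gc = 5779.7 km
Rhumb line: Δψ = +1.2006, q = Δφ/Δψ = 0.5418, d_rh = R√(Δφ²+q²Δλ²) = 6060.0 km
Excess = 6060.0 − 5779.7 = 280.3 ≈ 280 km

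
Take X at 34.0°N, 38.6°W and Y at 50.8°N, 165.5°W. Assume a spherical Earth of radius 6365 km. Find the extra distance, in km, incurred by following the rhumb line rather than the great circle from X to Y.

Great circle: cos σ = sin φ₁ sin φ₂ + cos φ₁ cos φ₂ cos Δλ,  σ = 1.4518 rad → d_gc = 9240.6 km
Rhumb line: Δψ = +0.4009, q = Δφ/Δψ = 0.7313, d_rh = R√(Δφ²+q²Δλ²) = 10477.5 km
Excess = 10477.5 − 9240.6 = 1236.9 ≈ 1237 km

1237 km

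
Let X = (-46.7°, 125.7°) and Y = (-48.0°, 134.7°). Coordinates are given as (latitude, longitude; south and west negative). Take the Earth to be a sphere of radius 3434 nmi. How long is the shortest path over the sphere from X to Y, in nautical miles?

Haversine: a = sin²(Δφ/2)+cos φ₁ cos φ₂ sin²(Δλ/2) = 0.00295;  σ = 2·atan2(√a,√(1−a))
σ = 6.231° → d = Rσ = 3434·0.10875 = 373 nmi

373 nmi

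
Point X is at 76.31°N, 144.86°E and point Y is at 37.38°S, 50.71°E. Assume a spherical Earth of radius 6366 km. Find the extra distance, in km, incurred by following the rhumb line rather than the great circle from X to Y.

491 km

Great circle: cos σ = sin φ₁ sin φ₂ + cos φ₁ cos φ₂ cos Δλ,  σ = 2.2186 rad → d_gc = 14123.80 km
Rhumb line: Δψ = -2.8242, q = Δφ/Δψ = 0.7026, d_rh = R√(Δφ²+q²Δλ²) = 14614.35 km
Excess = 14614.35 − 14123.80 = 490.55 ≈ 491 km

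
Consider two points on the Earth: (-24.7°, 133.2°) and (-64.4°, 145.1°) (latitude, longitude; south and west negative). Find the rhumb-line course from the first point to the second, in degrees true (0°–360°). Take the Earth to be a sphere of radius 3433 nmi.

Δψ = ln[tan(π/4+φ₂/2)/tan(π/4+φ₁/2)] = -1.0368
Δλ = +0.2077 rad (taken the short way round)
course = atan2(Δλ, Δψ) = 168.67°

168.7°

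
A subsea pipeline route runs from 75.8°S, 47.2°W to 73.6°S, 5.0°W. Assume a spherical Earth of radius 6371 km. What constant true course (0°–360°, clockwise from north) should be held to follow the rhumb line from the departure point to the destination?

Δψ = ln[tan(π/4+φ₂/2)/tan(π/4+φ₁/2)] = +0.1458
Δλ = +0.7365 rad (taken the short way round)
course = atan2(Δλ, Δψ) = 78.81°

78.8°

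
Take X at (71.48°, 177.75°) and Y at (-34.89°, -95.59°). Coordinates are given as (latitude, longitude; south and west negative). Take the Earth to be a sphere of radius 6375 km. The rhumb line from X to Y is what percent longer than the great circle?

Great circle: σ = 2.1261 rad → d_gc = Rσ = 13553.9 km
Rhumb: Δφ = -1.8565, Δλ = +1.5125, Δψ = -2.4643, q = Δφ/Δψ = 0.7534 → d_rh = R√(Δφ²+q²Δλ²) = 13886.7 km
Excess = (13886.7 − 13553.9) / 13553.9 = 332.8 / 13553.9 = 2.46% ≈ 2.5%

2.5%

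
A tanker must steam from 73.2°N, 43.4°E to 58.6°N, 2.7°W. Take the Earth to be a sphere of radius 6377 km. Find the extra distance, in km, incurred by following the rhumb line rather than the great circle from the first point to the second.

58 km

Great circle: cos σ = sin φ₁ sin φ₂ + cos φ₁ cos φ₂ cos Δλ,  σ = 0.3988 rad → d_gc = 2543.0 km
Rhumb line: Δψ = -0.6437, q = Δφ/Δψ = 0.3959, d_rh = R√(Δφ²+q²Δλ²) = 2601.2 km
Excess = 2601.2 − 2543.0 = 58.2 ≈ 58 km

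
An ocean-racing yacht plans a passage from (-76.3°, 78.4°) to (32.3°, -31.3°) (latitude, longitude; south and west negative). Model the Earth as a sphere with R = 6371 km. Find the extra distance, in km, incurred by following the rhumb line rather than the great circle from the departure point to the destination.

774 km

Great circle: cos σ = sin φ₁ sin φ₂ + cos φ₁ cos φ₂ cos Δλ,  σ = 2.1977 rad → d_gc = 14001.5 km
Rhumb line: Δψ = +2.7154, q = Δφ/Δψ = 0.6980, d_rh = R√(Δφ²+q²Δλ²) = 14775.7 km
Excess = 14775.7 − 14001.5 = 774.2 ≈ 774 km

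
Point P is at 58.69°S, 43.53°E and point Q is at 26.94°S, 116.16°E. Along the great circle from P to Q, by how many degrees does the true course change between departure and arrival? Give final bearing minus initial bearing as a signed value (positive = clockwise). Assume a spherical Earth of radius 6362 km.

-54.9°

At departure: θ₁ = atan2(sin Δλ cos φ₂, cos φ₁ sin φ₂ − sin φ₁ cos φ₂ cos Δλ) = 90.54°
At arrival: θ₂ = atan2(sin Δλ cos φ₁, −cos φ₂ sin φ₁ + sin φ₂ cos φ₁ cos Δλ) = 35.65°
Δθ = θ₂ − θ₁ = -54.9°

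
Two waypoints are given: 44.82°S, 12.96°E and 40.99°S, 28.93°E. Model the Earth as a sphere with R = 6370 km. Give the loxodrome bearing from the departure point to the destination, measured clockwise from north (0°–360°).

71.9°

Meridional parts: M(φ₁)=-0.8769, M(φ₂)=-0.7856 → ΔM = +0.0913;  Δλ = +0.2787 rad
tan C = Δλ / ΔM = +3.0527 → C = 71.86°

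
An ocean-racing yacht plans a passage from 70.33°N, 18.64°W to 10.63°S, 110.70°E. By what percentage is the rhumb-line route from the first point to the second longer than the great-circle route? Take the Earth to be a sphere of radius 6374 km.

Great circle: σ = 1.9643 rad → d_gc = Rσ = 12520.4 km
Rhumb: Δφ = -1.4130, Δλ = +2.2574, Δψ = -1.9390, q = Δφ/Δψ = 0.7287 → d_rh = R√(Δφ²+q²Δλ²) = 13822.7 km
Excess = (13822.7 − 12520.4) / 12520.4 = 1302.3 / 12520.4 = 10.40% ≈ 10.4%

10.4%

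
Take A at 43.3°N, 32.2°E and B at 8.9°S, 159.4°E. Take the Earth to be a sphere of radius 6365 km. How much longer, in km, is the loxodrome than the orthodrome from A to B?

Great circle: cos σ = sin φ₁ sin φ₂ + cos φ₁ cos φ₂ cos Δλ,  σ = 2.1422 rad → d_gc = 13635.1 km
Rhumb line: Δψ = -0.9960, q = Δφ/Δψ = 0.9147, d_rh = R√(Δφ²+q²Δλ²) = 14167.1 km
Excess = 14167.1 − 13635.1 = 532.0 ≈ 532 km

532 km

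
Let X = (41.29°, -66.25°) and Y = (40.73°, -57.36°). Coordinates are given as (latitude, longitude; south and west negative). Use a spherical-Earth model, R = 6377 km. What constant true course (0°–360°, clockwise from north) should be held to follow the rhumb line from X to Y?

94.8°

Δψ = ln[tan(π/4+φ₂/2)/tan(π/4+φ₁/2)] = -0.0130
Δλ = +0.1552 rad (taken the short way round)
course = atan2(Δλ, Δψ) = 94.77°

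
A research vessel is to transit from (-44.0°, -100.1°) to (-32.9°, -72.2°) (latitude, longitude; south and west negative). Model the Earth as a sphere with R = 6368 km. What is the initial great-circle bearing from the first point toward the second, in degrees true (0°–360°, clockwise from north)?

N = sin Δλ·cos φ₂ = +0.3929;  D = cos φ₁ sin φ₂ − sin φ₁ cos φ₂ cos Δλ = +0.1247
initial course = atan2(N, D) = 72.39°

72.4°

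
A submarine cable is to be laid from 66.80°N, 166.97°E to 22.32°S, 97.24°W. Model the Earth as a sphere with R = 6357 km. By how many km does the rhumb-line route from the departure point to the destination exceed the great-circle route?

429 km

Great circle: cos σ = sin φ₁ sin φ₂ + cos φ₁ cos φ₂ cos Δλ,  σ = 1.9669 rad → d_gc = 12503.6 km
Rhumb line: Δψ = -1.9832, q = Δφ/Δψ = 0.7843, d_rh = R√(Δφ²+q²Δλ²) = 12932.5 km
Excess = 12932.5 − 12503.6 = 428.9 ≈ 429 km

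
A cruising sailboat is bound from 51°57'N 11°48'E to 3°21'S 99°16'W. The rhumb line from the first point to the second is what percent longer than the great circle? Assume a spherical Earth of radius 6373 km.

Great circle: σ = 1.8413 rad → d_gc = Rσ = 11734.4 km
Rhumb: Δφ = -0.9652, Δλ = -1.9385, Δψ = -1.1232, q = Δφ/Δψ = 0.8593 → d_rh = R√(Δφ²+q²Δλ²) = 12268.6 km
Excess = (12268.6 − 11734.4) / 11734.4 = 534.2 / 11734.4 = 4.552% ≈ 4.6%

4.6%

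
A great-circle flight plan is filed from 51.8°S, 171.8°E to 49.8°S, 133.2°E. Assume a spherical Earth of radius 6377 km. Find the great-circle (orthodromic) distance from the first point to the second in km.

cos σ = sin φ₁ sin φ₂ + cos φ₁ cos φ₂ cos Δλ
      = sin(-51.80°)sin(-49.80°) + cos(-51.80°)cos(-49.80°)cos(-38.60°) = 0.9122
σ = 24.191° → d = Rσ = 6377·0.42222 = 2692 km

2692 km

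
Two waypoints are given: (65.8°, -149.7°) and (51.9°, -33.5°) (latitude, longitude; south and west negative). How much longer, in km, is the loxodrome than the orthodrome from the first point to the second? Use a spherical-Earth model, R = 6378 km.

897 km

Great circle: cos σ = sin φ₁ sin φ₂ + cos φ₁ cos φ₂ cos Δλ,  σ = 0.9196 rad → d_gc = 5865.5 km
Rhumb line: Δψ = -0.4767, q = Δφ/Δψ = 0.5090, d_rh = R√(Δφ²+q²Δλ²) = 6762.7 km
Excess = 6762.7 − 5865.5 = 897.2 ≈ 897 km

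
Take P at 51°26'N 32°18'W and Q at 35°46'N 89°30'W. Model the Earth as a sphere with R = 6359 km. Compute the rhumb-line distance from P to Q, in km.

Δψ = ln[tan(π/4+φ₂/2)/tan(π/4+φ₁/2)] = -0.3809;  Δφ = -0.2734 rad,  Δλ = -0.9983 rad
q = Δφ/Δψ = 0.7178
d = R·√(Δφ² + q²Δλ²) = 6359·0.76697 = 4877 km

4877 km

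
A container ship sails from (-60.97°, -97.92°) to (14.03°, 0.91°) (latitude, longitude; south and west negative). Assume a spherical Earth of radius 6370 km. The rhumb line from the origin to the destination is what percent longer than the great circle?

Great circle: σ = 1.8590 rad → d_gc = Rσ = 11841.9 km
Rhumb: Δφ = +1.3090, Δλ = +1.7249, Δψ = +1.5987, q = Δφ/Δψ = 0.8188 → d_rh = R√(Δφ²+q²Δλ²) = 12266.5 km
Excess = (12266.5 − 11841.9) / 11841.9 = 424.6 / 11841.9 = 3.59% ≈ 3.6%

3.6%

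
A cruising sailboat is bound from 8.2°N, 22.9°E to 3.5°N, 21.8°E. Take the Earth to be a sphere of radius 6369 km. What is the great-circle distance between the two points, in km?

536 km

cos σ = sin φ₁ sin φ₂ + cos φ₁ cos φ₂ cos Δλ
      = sin(8.20°)sin(3.50°) + cos(8.20°)cos(3.50°)cos(-1.10°) = 0.9965
σ = 4.826° → d = Rσ = 6369·0.08422 = 536 km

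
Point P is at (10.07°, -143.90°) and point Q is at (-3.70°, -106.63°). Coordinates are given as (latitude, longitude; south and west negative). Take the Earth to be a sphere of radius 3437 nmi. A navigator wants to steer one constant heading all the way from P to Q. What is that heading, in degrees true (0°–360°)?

110.4°

Δψ = ln[tan(π/4+φ₂/2)/tan(π/4+φ₁/2)] = -0.2413
Δλ = +0.6505 rad (taken the short way round)
course = atan2(Δλ, Δψ) = 110.35°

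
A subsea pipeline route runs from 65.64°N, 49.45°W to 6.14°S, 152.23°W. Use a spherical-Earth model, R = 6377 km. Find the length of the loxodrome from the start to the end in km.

11838 km

Rhumb course C = atan2(Δλ, Δψ) with Δψ = ln[tan(π/4+φ₂/2)/tan(π/4+φ₁/2)] = -1.6406, Δλ = -1.7938 → C = 227.56°
d = R·|Δφ| / |cos C| = 6377·1.25280 / 0.67488 = 11838 km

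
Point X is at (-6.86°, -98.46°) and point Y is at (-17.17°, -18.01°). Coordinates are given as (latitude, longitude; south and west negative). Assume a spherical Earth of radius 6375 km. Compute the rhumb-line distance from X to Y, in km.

8817 km

Rhumb course C = atan2(Δλ, Δψ) with Δψ = ln[tan(π/4+φ₂/2)/tan(π/4+φ₁/2)] = -0.1842, Δλ = +1.4041 → C = 97.48°
d = R·|Δφ| / |cos C| = 6375·0.17994 / 0.13010 = 8817 km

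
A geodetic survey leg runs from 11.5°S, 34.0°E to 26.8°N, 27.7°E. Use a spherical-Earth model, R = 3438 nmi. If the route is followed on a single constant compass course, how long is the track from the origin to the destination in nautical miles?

Δψ = ln[tan(π/4+φ₂/2)/tan(π/4+φ₁/2)] = +0.6879;  Δφ = +0.6685 rad,  Δλ = -0.1100 rad
q = Δφ/Δψ = 0.9718
d = R·√(Δφ² + q²Δλ²) = 3438·0.67695 = 2327 nmi

2327 nmi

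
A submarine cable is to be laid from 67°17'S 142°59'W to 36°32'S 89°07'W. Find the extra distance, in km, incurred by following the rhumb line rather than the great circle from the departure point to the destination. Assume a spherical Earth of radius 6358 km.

Great circle: cos σ = sin φ₁ sin φ₂ + cos φ₁ cos φ₂ cos Δλ,  σ = 0.7494 rad → d_gc = 4764.8 km
Rhumb line: Δψ = +0.9192, q = Δφ/Δψ = 0.5838, d_rh = R√(Δφ²+q²Δλ²) = 4880.9 km
Excess = 4880.9 − 4764.8 = 116.1 ≈ 116 km

116 km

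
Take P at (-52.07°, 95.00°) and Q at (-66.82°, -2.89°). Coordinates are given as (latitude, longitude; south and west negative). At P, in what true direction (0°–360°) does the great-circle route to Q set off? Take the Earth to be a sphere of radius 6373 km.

N = sin Δλ·cos φ₂ = -0.3899;  D = cos φ₁ sin φ₂ − sin φ₁ cos φ₂ cos Δλ = -0.6077
initial course = atan2(N, D) = 212.68°

212.7°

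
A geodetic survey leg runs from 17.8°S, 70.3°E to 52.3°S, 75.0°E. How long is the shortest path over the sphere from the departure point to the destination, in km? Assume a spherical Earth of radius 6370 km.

Haversine: a = sin²(Δφ/2)+cos φ₁ cos φ₂ sin²(Δλ/2) = 0.08892;  σ = 2·atan2(√a,√(1−a))
σ = 34.698° → d = Rσ = 6370·0.60559 = 3858 km

3858 km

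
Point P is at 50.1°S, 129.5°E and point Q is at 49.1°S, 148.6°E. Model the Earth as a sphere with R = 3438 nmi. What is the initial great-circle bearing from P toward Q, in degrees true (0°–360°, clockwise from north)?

92.7°

θ = atan2( sin Δλ·cos φ₂ ,  cos φ₁ sin φ₂ − sin φ₁ cos φ₂ cos Δλ )
  = atan2(+0.2142, -0.0102) = 92.73°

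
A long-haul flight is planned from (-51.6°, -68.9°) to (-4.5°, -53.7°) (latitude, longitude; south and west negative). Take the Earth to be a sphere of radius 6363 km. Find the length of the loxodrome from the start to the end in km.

Rhumb course C = atan2(Δλ, Δψ) with Δψ = ln[tan(π/4+φ₂/2)/tan(π/4+φ₁/2)] = +0.9763, Δλ = +0.2653 → C = 15.20°
d = R·|Δφ| / |cos C| = 6363·0.82205 / 0.96500 = 5420 km

5420 km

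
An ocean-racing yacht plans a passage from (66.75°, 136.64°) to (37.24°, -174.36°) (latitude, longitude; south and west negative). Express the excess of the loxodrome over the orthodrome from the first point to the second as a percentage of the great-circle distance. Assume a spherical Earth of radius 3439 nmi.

Great circle: σ = 0.7041 rad → d_gc = Rσ = 2421.5 nmi
Rhumb: Δφ = -0.5150, Δλ = +0.8552, Δψ = -0.8800, q = Δφ/Δψ = 0.5853 → d_rh = R√(Δφ²+q²Δλ²) = 2469.9 nmi
Excess = (2469.9 − 2421.5) / 2421.5 = 48.4 / 2421.5 = 2.00% ≈ 2.0%

2.0%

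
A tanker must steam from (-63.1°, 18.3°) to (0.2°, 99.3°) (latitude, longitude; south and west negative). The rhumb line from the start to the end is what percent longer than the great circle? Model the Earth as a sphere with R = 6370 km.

Great circle: σ = 1.5031 rad → d_gc = Rσ = 9574.6 km
Rhumb: Δφ = +1.1048, Δλ = +1.4137, Δψ = +1.4341, q = Δφ/Δψ = 0.7704 → d_rh = R√(Δφ²+q²Δλ²) = 9882.0 km
Excess = (9882.0 − 9574.6) / 9574.6 = 307.4 / 9574.6 = 3.21% ≈ 3.2%

3.2%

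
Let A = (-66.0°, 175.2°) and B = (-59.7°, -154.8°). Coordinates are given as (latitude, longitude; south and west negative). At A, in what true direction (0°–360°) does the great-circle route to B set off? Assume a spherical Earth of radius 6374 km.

79.2°

θ = atan2( sin Δλ·cos φ₂ ,  cos φ₁ sin φ₂ − sin φ₁ cos φ₂ cos Δλ )
  = atan2(+0.2523, +0.0480) = 79.23°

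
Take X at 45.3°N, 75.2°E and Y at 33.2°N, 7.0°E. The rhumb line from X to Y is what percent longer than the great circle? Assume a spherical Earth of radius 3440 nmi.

Great circle: σ = 0.9175 rad → d_gc = Rσ = 3156.3 nmi
Rhumb: Δφ = -0.2112, Δλ = -1.1903, Δψ = -0.2739, q = Δφ/Δψ = 0.7710 → d_rh = R√(Δφ²+q²Δλ²) = 3239.6 nmi
Excess = (3239.6 − 3156.3) / 3156.3 = 83.3 / 3156.3 = 2.64% ≈ 2.6%

2.6%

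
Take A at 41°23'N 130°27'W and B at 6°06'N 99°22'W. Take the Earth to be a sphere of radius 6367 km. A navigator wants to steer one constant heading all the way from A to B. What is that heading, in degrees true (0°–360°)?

141.7°

Meridional parts: M(φ₁)=+0.7948, M(φ₂)=+0.1067 → ΔM = -0.6881;  Δλ = +0.5425 rad
tan C = Δλ / ΔM = -0.7884 → C = 141.75°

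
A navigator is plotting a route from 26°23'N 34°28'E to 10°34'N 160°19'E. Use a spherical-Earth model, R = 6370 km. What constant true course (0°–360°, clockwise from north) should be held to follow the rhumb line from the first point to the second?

97.6°

Δψ = ln[tan(π/4+φ₂/2)/tan(π/4+φ₁/2)] = -0.2922
Δλ = +2.1965 rad (taken the short way round)
course = atan2(Δλ, Δψ) = 97.58°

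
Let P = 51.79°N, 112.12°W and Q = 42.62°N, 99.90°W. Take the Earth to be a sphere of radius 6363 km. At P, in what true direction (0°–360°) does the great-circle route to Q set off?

133.2°

N = sin Δλ·cos φ₂ = +0.1558;  D = cos φ₁ sin φ₂ − sin φ₁ cos φ₂ cos Δλ = -0.1463
initial course = atan2(N, D) = 133.20°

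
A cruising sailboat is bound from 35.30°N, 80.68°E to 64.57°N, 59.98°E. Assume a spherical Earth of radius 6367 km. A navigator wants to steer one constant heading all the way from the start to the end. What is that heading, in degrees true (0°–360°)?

Meridional parts: M(φ₁)=+0.6592, M(φ₂)=+1.4888 → ΔM = +0.8296;  Δλ = -0.3613 rad
tan C = Δλ / ΔM = -0.4355 → C = 336.47°

336.5°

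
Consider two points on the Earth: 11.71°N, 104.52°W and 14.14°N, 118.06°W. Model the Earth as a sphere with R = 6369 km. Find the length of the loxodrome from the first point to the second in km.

Δψ = ln[tan(π/4+φ₂/2)/tan(π/4+φ₁/2)] = +0.0435;  Δφ = +0.0424 rad,  Δλ = -0.2363 rad
q = Δφ/Δψ = 0.9746
d = R·√(Δφ² + q²Δλ²) = 6369·0.23418 = 1492 km

1492 km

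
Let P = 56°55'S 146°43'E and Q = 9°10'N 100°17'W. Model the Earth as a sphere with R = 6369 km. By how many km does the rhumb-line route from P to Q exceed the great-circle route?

Great circle: cos σ = sin φ₁ sin φ₂ + cos φ₁ cos φ₂ cos Δλ,  σ = 1.9220 rad → d_gc = 12241.3 km
Rhumb line: Δψ = +1.3747, q = Δφ/Δψ = 0.8390, d_rh = R√(Δφ²+q²Δλ²) = 12846.4 km
Excess = 12846.4 − 12241.3 = 605.1 ≈ 605 km

605 km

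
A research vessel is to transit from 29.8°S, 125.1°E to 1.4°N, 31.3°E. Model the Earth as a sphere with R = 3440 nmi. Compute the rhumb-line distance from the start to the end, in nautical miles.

Rhumb course C = atan2(Δλ, Δψ) with Δψ = ln[tan(π/4+φ₂/2)/tan(π/4+φ₁/2)] = +0.5697, Δλ = -1.6371 → C = 289.19°
d = R·|Δφ| / |cos C| = 3440·0.54454 / 0.32867 = 5699 nmi

5699 nmi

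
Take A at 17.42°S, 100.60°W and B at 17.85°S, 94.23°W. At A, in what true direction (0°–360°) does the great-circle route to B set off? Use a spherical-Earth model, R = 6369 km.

N = sin Δλ·cos φ₂ = +0.1056;  D = cos φ₁ sin φ₂ − sin φ₁ cos φ₂ cos Δλ = -0.0093
initial course = atan2(N, D) = 95.01°

95.0°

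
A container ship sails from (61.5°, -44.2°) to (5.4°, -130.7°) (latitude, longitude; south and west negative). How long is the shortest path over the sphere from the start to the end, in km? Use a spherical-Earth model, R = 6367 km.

cos σ = sin φ₁ sin φ₂ + cos φ₁ cos φ₂ cos Δλ
      = sin(61.50°)sin(5.40°) + cos(61.50°)cos(5.40°)cos(-86.50°) = 0.1117
σ = 83.586° → d = Rσ = 6367·1.45886 = 9289 km

9289 km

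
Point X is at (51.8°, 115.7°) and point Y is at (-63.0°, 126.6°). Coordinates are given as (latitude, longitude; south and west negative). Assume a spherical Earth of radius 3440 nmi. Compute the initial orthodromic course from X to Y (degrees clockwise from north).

174.6°

θ = atan2( sin Δλ·cos φ₂ ,  cos φ₁ sin φ₂ − sin φ₁ cos φ₂ cos Δλ )
  = atan2(+0.0858, -0.9013) = 174.56°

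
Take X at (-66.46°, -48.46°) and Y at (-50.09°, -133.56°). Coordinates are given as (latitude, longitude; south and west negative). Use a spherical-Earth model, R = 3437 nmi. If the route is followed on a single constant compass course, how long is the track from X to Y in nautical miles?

2804 nmi

Δψ = ln[tan(π/4+φ₂/2)/tan(π/4+φ₁/2)] = +0.5553;  Δφ = +0.2857 rad,  Δλ = -1.4853 rad
q = Δφ/Δψ = 0.5145
d = R·√(Δφ² + q²Δλ²) = 3437·0.81581 = 2804 nmi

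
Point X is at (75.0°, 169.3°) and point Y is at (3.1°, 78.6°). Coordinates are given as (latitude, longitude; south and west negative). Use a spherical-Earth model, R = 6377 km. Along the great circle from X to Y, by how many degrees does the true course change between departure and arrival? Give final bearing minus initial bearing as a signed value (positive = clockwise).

Initial bearing θ₁ = atan2(sin Δλ cos φ₂, cos φ₁ sin φ₂ − sin φ₁ cos φ₂ cos Δλ) = 271.48°
Final bearing θ₂ = (initial bearing from the destination back to the start) + 180° = 195.02°
Δθ = θ₂ − θ₁ = -76.5°

-76.5°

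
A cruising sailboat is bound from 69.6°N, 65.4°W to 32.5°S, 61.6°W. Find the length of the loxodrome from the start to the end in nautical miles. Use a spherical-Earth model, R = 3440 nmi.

Rhumb course C = atan2(Δλ, Δψ) with Δψ = ln[tan(π/4+φ₂/2)/tan(π/4+φ₁/2)] = -2.3155, Δλ = +0.0663 → C = 178.36°
d = R·|Δφ| / |cos C| = 3440·1.78198 / 0.99959 = 6133 nmi

6133 nmi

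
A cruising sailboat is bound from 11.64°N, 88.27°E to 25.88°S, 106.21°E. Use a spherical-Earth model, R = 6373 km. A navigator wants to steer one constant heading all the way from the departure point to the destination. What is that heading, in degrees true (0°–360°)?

155.0°

Meridional parts: M(φ₁)=+0.2046, M(φ₂)=-0.4679 → ΔM = -0.6725;  Δλ = +0.3131 rad
tan C = Δλ / ΔM = -0.4656 → C = 155.03°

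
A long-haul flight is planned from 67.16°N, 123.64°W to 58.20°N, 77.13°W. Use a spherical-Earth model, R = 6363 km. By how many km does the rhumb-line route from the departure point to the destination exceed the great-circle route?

Great circle: cos σ = sin φ₁ sin φ₂ + cos φ₁ cos φ₂ cos Δλ,  σ = 0.3923 rad → d_gc = 2496.3 km
Rhumb line: Δψ = -0.3437, q = Δφ/Δψ = 0.4550, d_rh = R√(Δφ²+q²Δλ²) = 2551.9 km
Excess = 2551.9 − 2496.3 = 55.6 ≈ 56 km

56 km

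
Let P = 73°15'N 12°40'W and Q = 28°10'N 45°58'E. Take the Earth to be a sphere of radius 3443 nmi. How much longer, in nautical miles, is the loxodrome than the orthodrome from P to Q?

93 nmi

Great circle: cos σ = sin φ₁ sin φ₂ + cos φ₁ cos φ₂ cos Δλ,  σ = 0.9468 rad → d_gc = 3259.9 nmi
Rhumb line: Δψ = -1.4031, q = Δφ/Δψ = 0.5608, d_rh = R√(Δφ²+q²Δλ²) = 3353.1 nmi
Excess = 3353.1 − 3259.9 = 93.2 ≈ 93 nmi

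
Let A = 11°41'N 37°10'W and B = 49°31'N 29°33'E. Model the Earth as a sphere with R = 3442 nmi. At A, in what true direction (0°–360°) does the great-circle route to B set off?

40.7°

θ = atan2( sin Δλ·cos φ₂ ,  cos φ₁ sin φ₂ − sin φ₁ cos φ₂ cos Δλ )
  = atan2(+0.5964, +0.6929) = 40.72°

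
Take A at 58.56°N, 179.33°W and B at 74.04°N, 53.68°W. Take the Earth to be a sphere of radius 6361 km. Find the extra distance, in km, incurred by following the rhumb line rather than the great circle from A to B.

950 km

Great circle: cos σ = sin φ₁ sin φ₂ + cos φ₁ cos φ₂ cos Δλ,  σ = 0.7426 rad → d_gc = 4723.7 km
Rhumb line: Δψ = +0.6970, q = Δφ/Δψ = 0.3876, d_rh = R√(Δφ²+q²Δλ²) = 5673.5 km
Excess = 5673.5 − 4723.7 = 949.8 ≈ 950 km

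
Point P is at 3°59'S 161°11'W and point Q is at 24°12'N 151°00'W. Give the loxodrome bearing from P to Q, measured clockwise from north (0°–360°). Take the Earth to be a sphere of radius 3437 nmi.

19.4°

Meridional parts: M(φ₁)=-0.0696, M(φ₂)=+0.4355 → ΔM = +0.5051;  Δλ = +0.1777 rad
tan C = Δλ / ΔM = +0.3519 → C = 19.39°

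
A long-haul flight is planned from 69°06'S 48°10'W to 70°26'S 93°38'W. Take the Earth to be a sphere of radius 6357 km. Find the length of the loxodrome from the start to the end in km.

1750 km

Rhumb course C = atan2(Δλ, Δψ) with Δψ = ln[tan(π/4+φ₂/2)/tan(π/4+φ₁/2)] = -0.0673, Δλ = -0.7935 → C = 265.15°
d = R·|Δφ| / |cos C| = 6357·0.02327 / 0.08452 = 1750 km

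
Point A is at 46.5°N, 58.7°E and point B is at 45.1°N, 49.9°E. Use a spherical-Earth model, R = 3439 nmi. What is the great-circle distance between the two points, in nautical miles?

cos σ = sin φ₁ sin φ₂ + cos φ₁ cos φ₂ cos Δλ
      = sin(46.50°)sin(45.10°) + cos(46.50°)cos(45.10°)cos(-8.80°) = 0.9940
σ = 6.289° → d = Rσ = 3439·0.10977 = 377 nmi

377 nmi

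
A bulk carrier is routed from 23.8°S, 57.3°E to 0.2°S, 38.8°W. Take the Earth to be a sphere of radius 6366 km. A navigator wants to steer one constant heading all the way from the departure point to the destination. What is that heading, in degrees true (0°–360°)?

Meridional parts: M(φ₁)=-0.4279, M(φ₂)=-0.0035 → ΔM = +0.4244;  Δλ = -1.6773 rad
tan C = Δλ / ΔM = -3.9522 → C = 284.20°

284.2°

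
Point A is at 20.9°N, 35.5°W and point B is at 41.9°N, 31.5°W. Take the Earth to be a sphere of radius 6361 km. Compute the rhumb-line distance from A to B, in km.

Rhumb course C = atan2(Δλ, Δψ) with Δψ = ln[tan(π/4+φ₂/2)/tan(π/4+φ₁/2)] = +0.4337, Δλ = +0.0698 → C = 9.14°
d = R·|Δφ| / |cos C| = 6361·0.36652 / 0.98729 = 2361 km

2361 km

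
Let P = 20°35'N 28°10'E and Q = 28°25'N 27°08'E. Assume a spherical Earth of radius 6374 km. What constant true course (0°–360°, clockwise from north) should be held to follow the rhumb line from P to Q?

Δψ = ln[tan(π/4+φ₂/2)/tan(π/4+φ₁/2)] = +0.1504
Δλ = -0.0180 rad (taken the short way round)
course = atan2(Δλ, Δψ) = 353.16°

353.2°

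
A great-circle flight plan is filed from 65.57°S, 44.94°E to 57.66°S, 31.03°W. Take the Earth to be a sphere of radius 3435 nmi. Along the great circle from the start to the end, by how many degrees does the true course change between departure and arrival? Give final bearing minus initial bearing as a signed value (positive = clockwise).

+69.1°

At departure: θ₁ = atan2(sin Δλ cos φ₂, cos φ₁ sin φ₂ − sin φ₁ cos φ₂ cos Δλ) = 245.97°
At arrival: θ₂ = atan2(sin Δλ cos φ₁, −cos φ₂ sin φ₁ + sin φ₂ cos φ₁ cos Δλ) = 315.08°
Δθ = θ₂ − θ₁ = +69.1°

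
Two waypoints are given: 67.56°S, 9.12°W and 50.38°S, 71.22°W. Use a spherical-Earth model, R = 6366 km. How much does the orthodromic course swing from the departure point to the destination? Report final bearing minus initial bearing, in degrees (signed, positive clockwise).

Initial bearing θ₁ = atan2(sin Δλ cos φ₂, cos φ₁ sin φ₂ − sin φ₁ cos φ₂ cos Δλ) = 268.15°
Final bearing θ₂ = (initial bearing from the destination back to the start) + 180° = 323.25°
Δθ = θ₂ − θ₁ = +55.1°

+55.1°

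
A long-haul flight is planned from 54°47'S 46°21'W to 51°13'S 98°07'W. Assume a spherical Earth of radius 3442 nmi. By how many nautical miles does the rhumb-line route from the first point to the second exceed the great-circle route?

42 nmi

Great circle: cos σ = sin φ₁ sin φ₂ + cos φ₁ cos φ₂ cos Δλ,  σ = 0.5348 rad → d_gc = 1840.6 nmi
Rhumb line: Δψ = +0.1035, q = Δφ/Δψ = 0.6014, d_rh = R√(Δφ²+q²Δλ²) = 1882.4 nmi
Excess = 1882.4 − 1840.6 = 41.8 ≈ 42 nmi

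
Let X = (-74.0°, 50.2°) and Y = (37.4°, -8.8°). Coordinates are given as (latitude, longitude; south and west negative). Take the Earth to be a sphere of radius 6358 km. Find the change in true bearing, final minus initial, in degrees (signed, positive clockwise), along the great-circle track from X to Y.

+35.0°

Initial bearing θ₁ = atan2(sin Δλ cos φ₂, cos φ₁ sin φ₂ − sin φ₁ cos φ₂ cos Δλ) = 309.47°
Final bearing θ₂ = (initial bearing from the destination back to the start) + 180° = 344.46°
Δθ = θ₂ − θ₁ = +35.0°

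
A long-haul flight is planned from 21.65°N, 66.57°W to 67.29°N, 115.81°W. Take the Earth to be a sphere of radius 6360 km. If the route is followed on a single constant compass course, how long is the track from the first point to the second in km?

6200 km

Δψ = ln[tan(π/4+φ₂/2)/tan(π/4+φ₁/2)] = +1.2182;  Δφ = +0.7966 rad,  Δλ = -0.8594 rad
q = Δφ/Δψ = 0.6539
d = R·√(Δφ² + q²Δλ²) = 6360·0.97485 = 6200 km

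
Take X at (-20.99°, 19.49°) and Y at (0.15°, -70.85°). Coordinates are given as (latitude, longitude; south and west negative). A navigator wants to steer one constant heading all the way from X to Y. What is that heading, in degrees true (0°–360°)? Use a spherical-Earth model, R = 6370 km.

283.5°

Δψ = ln[tan(π/4+φ₂/2)/tan(π/4+φ₁/2)] = +0.3774
Δλ = -1.5767 rad (taken the short way round)
course = atan2(Δλ, Δψ) = 283.46°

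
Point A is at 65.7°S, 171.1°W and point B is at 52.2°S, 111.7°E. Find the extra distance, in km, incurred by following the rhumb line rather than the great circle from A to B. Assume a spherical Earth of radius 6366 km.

263 km

Great circle: cos σ = sin φ₁ sin φ₂ + cos φ₁ cos φ₂ cos Δλ,  σ = 0.6825 rad → d_gc = 4344.5 km
Rhumb line: Δψ = +0.4639, q = Δφ/Δψ = 0.5079, d_rh = R√(Δφ²+q²Δλ²) = 4607.5 km
Excess = 4607.5 − 4344.5 = 263.0 ≈ 263 km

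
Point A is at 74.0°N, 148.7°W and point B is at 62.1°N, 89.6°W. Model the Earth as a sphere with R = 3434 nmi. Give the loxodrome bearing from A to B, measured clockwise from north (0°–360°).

118.9°

Meridional parts: M(φ₁)=+1.9623, M(φ₂)=+1.3927 → ΔM = -0.5695;  Δλ = +1.0315 rad
tan C = Δλ / ΔM = -1.8111 → C = 118.91°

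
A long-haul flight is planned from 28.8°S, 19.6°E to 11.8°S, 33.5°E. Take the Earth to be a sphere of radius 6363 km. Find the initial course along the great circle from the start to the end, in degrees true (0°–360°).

40.2°

N = sin Δλ·cos φ₂ = +0.2352;  D = cos φ₁ sin φ₂ − sin φ₁ cos φ₂ cos Δλ = +0.2786
initial course = atan2(N, D) = 40.17°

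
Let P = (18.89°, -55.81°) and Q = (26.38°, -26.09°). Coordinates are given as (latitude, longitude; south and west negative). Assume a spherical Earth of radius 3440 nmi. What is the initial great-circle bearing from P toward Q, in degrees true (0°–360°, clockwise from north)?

N = sin Δλ·cos φ₂ = +0.4441;  D = cos φ₁ sin φ₂ − sin φ₁ cos φ₂ cos Δλ = +0.1685
initial course = atan2(N, D) = 69.22°

69.2°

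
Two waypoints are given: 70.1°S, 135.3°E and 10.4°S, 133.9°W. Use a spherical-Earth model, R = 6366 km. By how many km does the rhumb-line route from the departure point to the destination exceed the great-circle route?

Great circle: cos σ = sin φ₁ sin φ₂ + cos φ₁ cos φ₂ cos Δλ,  σ = 1.4050 rad → d_gc = 8944.1 km
Rhumb line: Δψ = +1.5580, q = Δφ/Δψ = 0.6688, d_rh = R√(Δφ²+q²Δλ²) = 9461.5 km
Excess = 9461.5 − 8944.1 = 517.4 ≈ 517 km

517 km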